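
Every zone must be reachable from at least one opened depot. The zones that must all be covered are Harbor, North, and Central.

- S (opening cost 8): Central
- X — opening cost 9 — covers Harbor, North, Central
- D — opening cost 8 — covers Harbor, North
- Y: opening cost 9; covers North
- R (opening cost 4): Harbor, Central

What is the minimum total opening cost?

The greedy cost-per-new-zone heuristic would pick R and D for 12, but a cheaper cover exists.
X alone covers Harbor, North, Central — every zone.
Total opening cost: 9.
No cover costs less than 9.

9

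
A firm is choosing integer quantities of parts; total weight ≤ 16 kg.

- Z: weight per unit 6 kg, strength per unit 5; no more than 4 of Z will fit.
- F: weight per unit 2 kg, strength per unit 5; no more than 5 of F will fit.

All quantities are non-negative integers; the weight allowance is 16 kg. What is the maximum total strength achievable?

30

This is a bounded integer knapsack.
F has the best ratio (5/2); taking only F gives at most 5×5 = 25 (stopped by the supply cap of 5).
Mixing does better — 1×Z and 5×F: weight 16 ≤ 16, strength 1·5 + 5·5 = 30.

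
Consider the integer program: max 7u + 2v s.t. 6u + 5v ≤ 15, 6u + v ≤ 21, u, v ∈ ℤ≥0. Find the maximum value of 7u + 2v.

14

The continuous relaxation peaks at (2.5, 0) with value 17.50; rounding to a feasible lattice point costs some objective.
(u,v)=(2,0) is feasible, giving 14.
(u,v)=(1,1) is feasible, giving 9.
(u,v)=(1,0) is feasible, giving 7.
No feasible integer point exceeds 14.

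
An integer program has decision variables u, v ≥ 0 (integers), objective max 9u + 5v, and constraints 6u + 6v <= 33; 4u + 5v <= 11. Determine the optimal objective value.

18

(u,v)=(2,0): 6·2+6·0=12≤33, 4·2+5·0=8≤11, objective 18.
(u,v)=(1,1): 6·1+6·1=12≤33, 4·1+5·1=9≤11, objective 14.
(u,v)=(1,0): 6·1+6·0=6≤33, 4·1+5·0=4≤11, objective 9.
No feasible integer point exceeds 18.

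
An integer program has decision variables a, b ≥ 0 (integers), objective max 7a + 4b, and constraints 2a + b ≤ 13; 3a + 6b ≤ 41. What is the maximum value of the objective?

47

(a,b)=(5,3): 2·5+1·3=13≤13, 3·5+6·3=33≤41, objective 47.
(a,b)=(4,4): 2·4+1·4=12≤13, 3·4+6·4=36≤41, objective 44.
(a,b)=(5,2): 2·5+1·2=12≤13, 3·5+6·2=27≤41, objective 43.
(a,b)=(3,5): 2·3+1·5=11≤13, 3·3+6·5=39≤41, objective 41.
No feasible integer point exceeds 47.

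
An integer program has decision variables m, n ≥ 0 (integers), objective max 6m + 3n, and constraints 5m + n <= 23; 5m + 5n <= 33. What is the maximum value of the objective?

30

The continuous relaxation peaks at (4.1, 2.5) with value 32.10; rounding to a feasible lattice point costs some objective.
(m,n)=(4,2): 5·4+1·2=22≤23, 5·4+5·2=30≤33, objective 30.
(m,n)=(3,3): 5·3+1·3=18≤23, 5·3+5·3=30≤33, objective 27.
(m,n)=(4,1): 5·4+1·1=21≤23, 5·4+5·1=25≤33, objective 27.
Maximum is 30 at (m,n)=(4,2).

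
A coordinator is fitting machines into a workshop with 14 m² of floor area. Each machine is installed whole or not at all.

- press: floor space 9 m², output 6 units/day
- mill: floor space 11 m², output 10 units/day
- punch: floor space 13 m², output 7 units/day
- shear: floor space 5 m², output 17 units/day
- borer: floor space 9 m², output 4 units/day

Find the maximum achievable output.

Allowing fractional choices, the relaxed optimum would be about 25.2, but machines are indivisible.
press + shear: floor space 9 + 5 = 14 ≤ 14, output 6 + 17 = 23.
shear: floor space 5 ≤ 14, output 17.
shear + borer: floor space 5 + 9 = 14 ≤ 14, output 17 + 4 = 21.
Best is press and shear with total output 23.

23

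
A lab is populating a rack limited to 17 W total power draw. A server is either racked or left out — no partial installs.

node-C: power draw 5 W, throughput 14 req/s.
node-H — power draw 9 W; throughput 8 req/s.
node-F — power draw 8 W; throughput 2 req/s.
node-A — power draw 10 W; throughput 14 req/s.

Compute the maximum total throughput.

28

Take node-C and node-A: power draw 5 + 10 = 15 ≤ 17, throughput 14 + 14 = 28.
No other feasible combination does better.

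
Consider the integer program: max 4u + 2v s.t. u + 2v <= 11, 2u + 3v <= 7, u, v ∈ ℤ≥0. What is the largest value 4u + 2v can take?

Relaxing integrality, the LP optimum is 14.00 at (u,v) = (3.5, 0), which is not an integer point.
(u,v)=(3,0): 1·3+2·0=3≤11, 2·3+3·0=6≤7, objective 12.
(u,v)=(2,1): 1·2+2·1=4≤11, 2·2+3·1=7≤7, objective 10.
(u,v)=(2,0): 1·2+2·0=2≤11, 2·2+3·0=4≤7, objective 8.
The best lattice point is (3,0), giving 12.

12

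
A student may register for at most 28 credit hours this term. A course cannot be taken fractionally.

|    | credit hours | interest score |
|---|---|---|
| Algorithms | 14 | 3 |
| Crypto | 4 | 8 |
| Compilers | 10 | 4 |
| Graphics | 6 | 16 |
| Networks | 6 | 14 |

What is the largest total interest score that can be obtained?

Compilers + Graphics + Networks: credit hours 10 + 6 + 6 = 22 ≤ 28, interest score 4 + 16 + 14 = 34.
Crypto + Compilers + Graphics + Networks: credit hours 4 + 10 + 6 + 6 = 26 ≤ 28, interest score 8 + 4 + 16 + 14 = 42.
Crypto + Graphics + Networks: credit hours 4 + 6 + 6 = 16 ≤ 28, interest score 8 + 16 + 14 = 38.
Best is Crypto, Compilers, Graphics, and Networks with total interest score 42.

42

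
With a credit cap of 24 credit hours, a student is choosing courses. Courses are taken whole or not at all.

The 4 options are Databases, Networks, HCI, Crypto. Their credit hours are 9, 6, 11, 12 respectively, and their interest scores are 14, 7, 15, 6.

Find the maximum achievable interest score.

Allowing fractional choices, the relaxed optimum would be about 33.7, but courses are indivisible.
Networks + HCI: credit hours 6 + 11 = 17 ≤ 24, interest score 7 + 15 = 22.
Databases + Networks: credit hours 9 + 6 = 15 ≤ 24, interest score 14 + 7 = 21.
Databases + HCI: credit hours 9 + 11 = 20 ≤ 24, interest score 14 + 15 = 29.
Best is Databases and HCI with total interest score 29.

29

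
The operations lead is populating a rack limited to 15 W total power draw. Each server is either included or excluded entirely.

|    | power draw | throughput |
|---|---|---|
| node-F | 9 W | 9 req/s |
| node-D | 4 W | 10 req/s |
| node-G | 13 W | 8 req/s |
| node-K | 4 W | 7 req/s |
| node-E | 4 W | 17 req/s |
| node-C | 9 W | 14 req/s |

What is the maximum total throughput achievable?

Take node-D, node-K, and node-E: power draw 4 + 4 + 4 = 12 ≤ 15, throughput 10 + 7 + 17 = 34.
No other feasible combination does better.

34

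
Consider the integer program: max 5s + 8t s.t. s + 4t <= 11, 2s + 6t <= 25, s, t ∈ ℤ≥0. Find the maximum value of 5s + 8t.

(s,t)=(11,0): 1·11+4·0=11≤11, 2·11+6·0=22≤25, objective 55.
(s,t)=(10,0): 1·10+4·0=10≤11, 2·10+6·0=20≤25, objective 50.
The best lattice point is (11,0), giving 55.

55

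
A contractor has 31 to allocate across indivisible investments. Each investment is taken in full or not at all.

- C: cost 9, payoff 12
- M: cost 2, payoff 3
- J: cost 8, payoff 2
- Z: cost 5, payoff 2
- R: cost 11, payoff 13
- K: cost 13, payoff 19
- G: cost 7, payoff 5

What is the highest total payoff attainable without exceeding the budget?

39

Take C, M, K, and G: cost 9 + 2 + 13 + 7 = 31 ≤ 31, payoff 12 + 3 + 19 + 5 = 39.
No other feasible combination does better.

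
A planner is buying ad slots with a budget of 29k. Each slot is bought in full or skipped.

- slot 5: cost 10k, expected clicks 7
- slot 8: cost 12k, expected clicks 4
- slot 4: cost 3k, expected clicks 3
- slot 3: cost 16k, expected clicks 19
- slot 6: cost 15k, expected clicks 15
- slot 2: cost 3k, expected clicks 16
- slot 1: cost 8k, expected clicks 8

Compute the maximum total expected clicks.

43

Treat it as a binary knapsack problem.
Allowing fractional choices, the relaxed optimum would be about 45.0, but ad slots are indivisible.
slot 3 + slot 2 + slot 1: cost 16 + 3 + 8 = 27 ≤ 29, expected clicks 19 + 16 + 8 = 43.
slot 4 + slot 6 + slot 2 + slot 1: cost 3 + 15 + 3 + 8 = 29 ≤ 29, expected clicks 3 + 15 + 16 + 8 = 42.
slot 5 + slot 3 + slot 2: cost 10 + 16 + 3 = 29 ≤ 29, expected clicks 7 + 19 + 16 = 42.
Best is slot 3, slot 2, and slot 1 with total expected clicks 43.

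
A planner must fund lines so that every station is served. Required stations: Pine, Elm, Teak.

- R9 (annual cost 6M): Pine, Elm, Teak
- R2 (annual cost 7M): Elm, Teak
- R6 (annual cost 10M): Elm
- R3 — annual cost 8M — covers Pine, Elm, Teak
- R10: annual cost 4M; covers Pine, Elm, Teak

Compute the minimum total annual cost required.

4

R10 alone covers Pine, Elm, Teak — every station.
Total annual cost: 4.
No cover costs less than 4.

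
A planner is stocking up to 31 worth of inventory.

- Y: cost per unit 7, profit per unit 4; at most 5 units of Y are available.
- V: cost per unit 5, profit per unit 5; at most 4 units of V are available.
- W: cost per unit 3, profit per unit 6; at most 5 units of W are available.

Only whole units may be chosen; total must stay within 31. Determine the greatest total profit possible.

45

Take 3×V and 5×W: cost 30 ≤ 31, profit 3·5 + 5·6 = 45.
W has the best ratio (6/3) and is taken to its limit of 5; remaining capacity is filled optimally with the others.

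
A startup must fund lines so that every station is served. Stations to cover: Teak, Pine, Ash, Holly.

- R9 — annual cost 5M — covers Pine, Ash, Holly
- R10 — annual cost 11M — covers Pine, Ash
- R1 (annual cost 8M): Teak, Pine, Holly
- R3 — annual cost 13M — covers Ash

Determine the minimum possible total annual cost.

Choose R9 and R1: together they cover Teak, Pine, Ash, Holly — every station.
Total annual cost: 5 + 8 = 13.
No cover costs less than 13.

13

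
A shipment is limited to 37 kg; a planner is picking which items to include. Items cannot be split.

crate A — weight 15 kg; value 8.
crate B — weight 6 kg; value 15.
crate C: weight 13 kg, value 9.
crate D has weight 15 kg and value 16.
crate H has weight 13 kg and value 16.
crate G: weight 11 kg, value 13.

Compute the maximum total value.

This is an integer program with binary decision variables.
crate B + crate D + crate H: weight 6 + 15 + 13 = 34 ≤ 37, value 15 + 16 + 16 = 47.
crate B + crate D + crate G: weight 6 + 15 + 11 = 32 ≤ 37, value 15 + 16 + 13 = 44.
crate B + crate H + crate G: weight 6 + 13 + 11 = 30 ≤ 37, value 15 + 16 + 13 = 44.
Best is crate B, crate D, and crate H with total value 47.

47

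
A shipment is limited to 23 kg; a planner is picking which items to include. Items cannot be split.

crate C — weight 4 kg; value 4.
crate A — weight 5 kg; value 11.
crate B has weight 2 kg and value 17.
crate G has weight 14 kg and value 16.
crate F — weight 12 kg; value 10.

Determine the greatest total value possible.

Allowing fractional choices, the relaxed optimum would be about 46.0, but items are indivisible.
crate C + crate A + crate B + crate F: weight 4 + 5 + 2 + 12 = 23 ≤ 23, value 4 + 11 + 17 + 10 = 42.
crate A + crate B + crate F: weight 5 + 2 + 12 = 19 ≤ 23, value 11 + 17 + 10 = 38.
crate A + crate B + crate G: weight 5 + 2 + 14 = 21 ≤ 23, value 11 + 17 + 16 = 44.
Best is crate A, crate B, and crate G with total value 44.

44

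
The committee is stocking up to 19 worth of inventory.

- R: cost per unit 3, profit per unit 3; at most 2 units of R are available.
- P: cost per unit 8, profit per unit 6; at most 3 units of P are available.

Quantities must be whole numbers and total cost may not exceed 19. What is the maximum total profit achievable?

2×P: cost 16 ≤ 19, profit 2·6 = 12.
1×R and 2×P: cost 19 ≤ 19, profit 1·3 + 2·6 = 15.
Best is 15.

15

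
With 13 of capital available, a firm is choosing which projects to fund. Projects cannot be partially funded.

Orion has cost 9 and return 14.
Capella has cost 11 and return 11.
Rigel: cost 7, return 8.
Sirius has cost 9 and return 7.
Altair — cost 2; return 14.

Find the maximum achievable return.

Treat it as a binary knapsack problem.
Allowing fractional choices, the relaxed optimum would be about 30.3, but projects are indivisible.
Orion + Altair: cost 9 + 2 = 11 ≤ 13, return 14 + 14 = 28.
Rigel + Altair: cost 7 + 2 = 9 ≤ 13, return 8 + 14 = 22.
Capella + Altair: cost 11 + 2 = 13 ≤ 13, return 11 + 14 = 25.
Best is Orion and Altair with total return 28.

28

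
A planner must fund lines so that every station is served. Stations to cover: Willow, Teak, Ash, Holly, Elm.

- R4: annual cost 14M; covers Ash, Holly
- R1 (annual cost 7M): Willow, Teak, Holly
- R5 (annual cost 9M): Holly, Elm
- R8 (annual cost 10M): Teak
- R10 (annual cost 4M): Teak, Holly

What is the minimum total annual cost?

30

Choose R4, R1, and R5: together they cover Willow, Teak, Ash, Holly, Elm — every station.
Total annual cost: 14 + 7 + 9 = 30.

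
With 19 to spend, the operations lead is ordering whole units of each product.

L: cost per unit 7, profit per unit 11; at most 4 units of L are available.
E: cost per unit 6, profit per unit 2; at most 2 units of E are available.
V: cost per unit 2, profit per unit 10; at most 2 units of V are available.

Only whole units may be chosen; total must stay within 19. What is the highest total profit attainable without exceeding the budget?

42

Take 2×L and 2×V: cost 18 ≤ 19, profit 2·11 + 2·10 = 42.
V has the best ratio (10/2) and is taken to its limit of 2; remaining capacity is filled optimally with the others.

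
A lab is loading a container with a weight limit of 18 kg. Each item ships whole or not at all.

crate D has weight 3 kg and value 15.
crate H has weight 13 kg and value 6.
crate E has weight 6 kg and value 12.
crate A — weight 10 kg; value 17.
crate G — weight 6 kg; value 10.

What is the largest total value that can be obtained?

37

crate D + crate E + crate G: weight 3 + 6 + 6 = 15 ≤ 18, value 15 + 12 + 10 = 37.
crate D + crate A: weight 3 + 10 = 13 ≤ 18, value 15 + 17 = 32.
Best is crate D, crate E, and crate G with total value 37.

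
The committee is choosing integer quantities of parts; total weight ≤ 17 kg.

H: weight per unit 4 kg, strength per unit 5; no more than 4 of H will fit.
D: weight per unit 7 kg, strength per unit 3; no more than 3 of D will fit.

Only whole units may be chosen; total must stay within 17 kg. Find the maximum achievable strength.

20

H has the best ratio (5/4); taking only H gives at most 4×5 = 20 (stopped by the weight limit).
Optimal: 4×H: weight 16 ≤ 17, strength 4·5 = 20.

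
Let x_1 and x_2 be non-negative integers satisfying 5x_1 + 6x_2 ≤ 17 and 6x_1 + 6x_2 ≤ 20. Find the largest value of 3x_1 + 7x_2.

Relaxing integrality, the LP optimum is 19.83 at (x_1,x_2) = (0, 2.83), which is not an integer point.
(x_1,x_2)=(1,2): 5·1+6·2=17≤17, 6·1+6·2=18≤20, objective 17.
(x_1,x_2)=(0,2): 5·0+6·2=12≤17, 6·0+6·2=12≤20, objective 14.
(x_1,x_2)=(2,1): 5·2+6·1=16≤17, 6·2+6·1=18≤20, objective 13.
(x_1,x_2)=(1,1): 5·1+6·1=11≤17, 6·1+6·1=12≤20, objective 10.
The best lattice point is (1,2), giving 17.

17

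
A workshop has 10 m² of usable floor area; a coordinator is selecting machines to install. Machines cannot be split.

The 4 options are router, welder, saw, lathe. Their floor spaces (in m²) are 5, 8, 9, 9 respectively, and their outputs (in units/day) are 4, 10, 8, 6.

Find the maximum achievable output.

10

Take welder: floor space 8 ≤ 10, output 10.
No other feasible combination does better.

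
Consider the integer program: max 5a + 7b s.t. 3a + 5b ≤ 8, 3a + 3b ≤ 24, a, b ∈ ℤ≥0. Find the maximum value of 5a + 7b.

12

The continuous relaxation peaks at (2.67, 0) with value 13.33; rounding to a feasible lattice point costs some objective.
(a,b)=(1,1) is feasible, giving 12.
(a,b)=(2,0) is feasible, giving 10.
Maximum is 12 at (a,b)=(1,1).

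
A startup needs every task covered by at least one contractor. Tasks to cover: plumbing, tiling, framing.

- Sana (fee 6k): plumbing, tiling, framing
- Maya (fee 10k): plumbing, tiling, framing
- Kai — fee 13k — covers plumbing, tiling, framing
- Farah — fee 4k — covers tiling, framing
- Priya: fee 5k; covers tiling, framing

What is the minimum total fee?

6

Sana alone covers plumbing, tiling, framing — every task.
Total fee: 6.
No cover costs less than 6.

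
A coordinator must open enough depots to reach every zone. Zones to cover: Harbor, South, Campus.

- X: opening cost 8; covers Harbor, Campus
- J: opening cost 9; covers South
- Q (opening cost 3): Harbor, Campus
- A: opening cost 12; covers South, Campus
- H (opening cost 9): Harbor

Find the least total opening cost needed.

12

Choose J and Q: together they cover Harbor, South, Campus — every zone.
Total opening cost: 9 + 3 = 12.
No cover costs less than 12.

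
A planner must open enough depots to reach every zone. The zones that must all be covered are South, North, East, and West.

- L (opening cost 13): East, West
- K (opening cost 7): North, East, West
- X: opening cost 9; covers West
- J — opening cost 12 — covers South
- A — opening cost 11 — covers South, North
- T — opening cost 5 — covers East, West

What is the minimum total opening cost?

16

The greedy cost-per-new-zone heuristic would pick K and A for 18, but a cheaper cover exists.
Choose A and T: together they cover South, North, East, West — every zone.
Total opening cost: 11 + 5 = 16.
No cover costs less than 16.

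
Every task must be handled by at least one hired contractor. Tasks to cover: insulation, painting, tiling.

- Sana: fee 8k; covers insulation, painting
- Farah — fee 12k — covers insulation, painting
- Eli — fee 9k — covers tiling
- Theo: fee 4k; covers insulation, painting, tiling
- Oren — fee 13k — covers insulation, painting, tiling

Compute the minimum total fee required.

4

Theo alone covers insulation, painting, tiling — every task.
Total fee: 4.
No cover costs less than 4.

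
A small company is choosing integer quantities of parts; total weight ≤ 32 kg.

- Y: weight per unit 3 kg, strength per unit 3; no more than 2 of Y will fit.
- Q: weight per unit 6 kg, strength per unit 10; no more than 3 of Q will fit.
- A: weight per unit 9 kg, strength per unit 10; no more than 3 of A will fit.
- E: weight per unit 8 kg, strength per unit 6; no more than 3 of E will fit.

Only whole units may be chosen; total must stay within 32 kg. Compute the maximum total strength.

43

Take 1×Y, 3×Q, and 1×A: weight 30 ≤ 32, strength 1·3 + 3·10 + 1·10 = 43.
Q has the best ratio (10/6) and is taken to its limit of 3; remaining capacity is filled optimally with the others.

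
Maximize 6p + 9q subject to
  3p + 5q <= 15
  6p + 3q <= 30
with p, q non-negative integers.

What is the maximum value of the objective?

(p,q)=(5,0): 3·5+5·0=15≤15, 6·5+3·0=30≤30, objective 30.
(p,q)=(4,0): 3·4+5·0=12≤15, 6·4+3·0=24≤30, objective 24.
No feasible integer point exceeds 30.

30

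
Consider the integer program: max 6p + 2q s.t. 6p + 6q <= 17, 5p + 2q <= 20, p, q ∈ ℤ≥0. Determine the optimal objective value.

The continuous relaxation peaks at (2.83, 0) with value 17.00; rounding to a feasible lattice point costs some objective.
(p,q)=(2,0): 6·2+6·0=12≤17, 5·2+2·0=10≤20, objective 12.
(p,q)=(1,1): 6·1+6·1=12≤17, 5·1+2·1=7≤20, objective 8.
No feasible integer point exceeds 12.

12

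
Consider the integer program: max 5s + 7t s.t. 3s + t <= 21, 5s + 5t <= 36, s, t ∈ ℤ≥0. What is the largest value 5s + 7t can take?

(s,t)=(0,7): 3·0+1·7=7≤21, 5·0+5·7=35≤36, objective 49.
(s,t)=(1,6): 3·1+1·6=9≤21, 5·1+5·6=35≤36, objective 47.
(s,t)=(0,6): 3·0+1·6=6≤21, 5·0+5·6=30≤36, objective 42.
Maximum is 49 at (s,t)=(0,7).

49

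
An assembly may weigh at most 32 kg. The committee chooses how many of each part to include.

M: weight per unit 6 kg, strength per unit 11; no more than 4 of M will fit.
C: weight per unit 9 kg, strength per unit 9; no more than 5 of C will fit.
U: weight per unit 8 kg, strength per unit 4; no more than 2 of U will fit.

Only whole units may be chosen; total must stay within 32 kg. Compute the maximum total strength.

48

M has the best ratio (11/6); taking only M gives at most 4×11 = 44 (stopped by the supply cap of 4).
Mixing does better — 4×M and 1×U: weight 32 ≤ 32, strength 4·11 + 1·4 = 48.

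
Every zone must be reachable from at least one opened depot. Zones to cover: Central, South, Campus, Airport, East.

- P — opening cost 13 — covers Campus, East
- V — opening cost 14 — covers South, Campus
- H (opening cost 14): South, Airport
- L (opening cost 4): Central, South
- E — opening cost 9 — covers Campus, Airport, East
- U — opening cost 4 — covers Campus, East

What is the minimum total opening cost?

13

This is an integer covering problem.
The greedy cost-per-new-zone heuristic would pick L, U, and E for 17, but a cheaper cover exists.
Choose L and E: together they cover Central, South, Campus, Airport, East — every zone.
Total opening cost: 4 + 9 = 13.
No cover costs less than 13.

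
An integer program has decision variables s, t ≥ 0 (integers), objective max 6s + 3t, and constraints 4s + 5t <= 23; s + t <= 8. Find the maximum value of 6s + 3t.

30

(s,t)=(5,0): 4·5+5·0=20≤23, 1·5+1·0=5≤8, objective 30.
(s,t)=(4,1): 4·4+5·1=21≤23, 1·4+1·1=5≤8, objective 27.
(s,t)=(4,0): 4·4+5·0=16≤23, 1·4+1·0=4≤8, objective 24.
No feasible integer point exceeds 30.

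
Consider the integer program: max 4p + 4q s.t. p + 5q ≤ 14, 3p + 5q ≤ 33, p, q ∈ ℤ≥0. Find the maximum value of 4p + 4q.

44

(p,q)=(11,0) is feasible, giving 44.
(p,q)=(10,0) is feasible, giving 40.
The best lattice point is (11,0), giving 44.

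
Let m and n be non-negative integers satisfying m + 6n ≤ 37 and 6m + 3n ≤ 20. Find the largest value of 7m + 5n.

(m,n)=(0,6) is feasible, giving 30.
(m,n)=(0,5) is feasible, giving 25.
No feasible integer point exceeds 30.

30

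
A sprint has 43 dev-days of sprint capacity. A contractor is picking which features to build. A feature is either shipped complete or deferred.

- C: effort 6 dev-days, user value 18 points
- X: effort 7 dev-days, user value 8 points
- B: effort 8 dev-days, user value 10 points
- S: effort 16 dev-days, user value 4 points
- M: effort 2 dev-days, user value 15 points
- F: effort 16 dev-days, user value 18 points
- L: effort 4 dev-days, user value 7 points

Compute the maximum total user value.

This is an integer program with binary decision variables.
Take C, X, B, M, F, and L: effort 6 + 7 + 8 + 2 + 16 + 4 = 43 ≤ 43, user value 18 + 8 + 10 + 15 + 18 + 7 = 76.
No other feasible combination does better.

76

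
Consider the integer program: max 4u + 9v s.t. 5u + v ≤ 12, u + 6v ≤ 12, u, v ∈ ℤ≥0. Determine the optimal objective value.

18

Relaxing integrality, the LP optimum is 23.17 at (u,v) = (2.07, 1.66), which is not an integer point.
(u,v)=(0,2): 5·0+1·2=2≤12, 1·0+6·2=12≤12, objective 18.
(u,v)=(2,1): 5·2+1·1=11≤12, 1·2+6·1=8≤12, objective 17.
Maximum is 18 at (u,v)=(0,2).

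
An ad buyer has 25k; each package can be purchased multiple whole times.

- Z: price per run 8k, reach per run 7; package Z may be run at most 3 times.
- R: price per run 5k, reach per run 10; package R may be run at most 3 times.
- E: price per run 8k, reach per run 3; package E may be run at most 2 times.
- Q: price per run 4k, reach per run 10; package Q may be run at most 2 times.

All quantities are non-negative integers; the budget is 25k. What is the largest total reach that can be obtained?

50

2×R and 2×Q: price 18 ≤ 25, reach 2·10 + 2·10 = 40.
3×R and 2×Q: price 23 ≤ 25, reach 3·10 + 2·10 = 50.
Best is 50.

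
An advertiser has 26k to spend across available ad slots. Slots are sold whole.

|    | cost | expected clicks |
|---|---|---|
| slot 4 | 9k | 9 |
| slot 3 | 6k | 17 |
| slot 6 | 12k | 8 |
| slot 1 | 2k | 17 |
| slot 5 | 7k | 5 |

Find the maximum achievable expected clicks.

48

Allowing fractional choices, the relaxed optimum would be about 49.3, but ad slots are indivisible.
slot 4 + slot 3 + slot 1: cost 9 + 6 + 2 = 17 ≤ 26, expected clicks 9 + 17 + 17 = 43.
slot 4 + slot 3 + slot 1 + slot 5: cost 9 + 6 + 2 + 7 = 24 ≤ 26, expected clicks 9 + 17 + 17 + 5 = 48.
Best is slot 4, slot 3, slot 1, and slot 5 with total expected clicks 48.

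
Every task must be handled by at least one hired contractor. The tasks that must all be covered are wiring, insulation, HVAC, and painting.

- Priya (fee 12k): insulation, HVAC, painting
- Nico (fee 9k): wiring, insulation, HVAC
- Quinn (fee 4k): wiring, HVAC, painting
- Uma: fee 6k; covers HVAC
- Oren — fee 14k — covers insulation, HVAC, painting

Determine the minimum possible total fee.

Choose Nico and Quinn: together they cover wiring, insulation, HVAC, painting — every task.
Total fee: 9 + 4 = 13.
No cover costs less than 13.

13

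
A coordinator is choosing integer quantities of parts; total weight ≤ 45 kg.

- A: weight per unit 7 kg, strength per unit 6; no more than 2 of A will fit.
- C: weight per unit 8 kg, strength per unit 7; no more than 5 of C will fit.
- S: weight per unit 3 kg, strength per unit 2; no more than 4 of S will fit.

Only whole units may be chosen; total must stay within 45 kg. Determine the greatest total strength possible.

C has the best ratio (7/8); taking only C gives at most 5×7 = 35 (stopped by the weight limit).
Mixing does better — 1×A, 4×C, and 2×S: weight 45 ≤ 45, strength 1·6 + 4·7 + 2·2 = 38.

38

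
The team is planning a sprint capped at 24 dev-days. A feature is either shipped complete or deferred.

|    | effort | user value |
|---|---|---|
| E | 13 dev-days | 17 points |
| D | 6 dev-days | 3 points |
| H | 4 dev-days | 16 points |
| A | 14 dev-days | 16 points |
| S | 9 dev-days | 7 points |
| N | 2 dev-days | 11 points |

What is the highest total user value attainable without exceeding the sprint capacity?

Take E, H, and N: effort 13 + 4 + 2 = 19 ≤ 24, user value 17 + 16 + 11 = 44.
No other feasible combination does better.

44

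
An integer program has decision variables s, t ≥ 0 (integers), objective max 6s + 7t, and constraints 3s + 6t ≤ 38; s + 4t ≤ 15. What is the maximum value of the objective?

72

The continuous relaxation peaks at (12.7, 0) with value 76.00; rounding to a feasible lattice point costs some objective.
(s,t)=(12,0) is feasible, giving 72.
(s,t)=(11,0) is feasible, giving 66.
No feasible integer point exceeds 72.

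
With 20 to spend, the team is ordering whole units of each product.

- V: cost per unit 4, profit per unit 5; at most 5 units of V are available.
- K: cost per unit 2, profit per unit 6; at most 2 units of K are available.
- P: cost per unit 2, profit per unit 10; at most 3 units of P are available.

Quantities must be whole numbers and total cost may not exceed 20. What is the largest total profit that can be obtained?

3×V, 1×K, and 3×P: cost 20 ≤ 20, profit 3·5 + 1·6 + 3·10 = 51.
2×V, 2×K, and 3×P: cost 18 ≤ 20, profit 2·5 + 2·6 + 3·10 = 52.
Best is 52.

52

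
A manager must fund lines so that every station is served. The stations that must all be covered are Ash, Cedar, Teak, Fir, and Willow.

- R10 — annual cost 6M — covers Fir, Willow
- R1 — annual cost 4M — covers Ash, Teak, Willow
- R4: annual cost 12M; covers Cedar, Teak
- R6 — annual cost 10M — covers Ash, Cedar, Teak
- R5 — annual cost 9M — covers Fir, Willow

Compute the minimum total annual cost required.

16

The greedy cost-per-new-station heuristic would pick R1, R10, and R6 for 20, but a cheaper cover exists.
Choose R10 and R6: together they cover Ash, Cedar, Teak, Fir, Willow — every station.
Total annual cost: 6 + 10 = 16.
No cover costs less than 16.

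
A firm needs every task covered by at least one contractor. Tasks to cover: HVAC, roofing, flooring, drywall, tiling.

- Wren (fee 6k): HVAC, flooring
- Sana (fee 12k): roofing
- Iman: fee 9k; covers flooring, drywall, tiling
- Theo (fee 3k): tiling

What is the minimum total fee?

27

This is a weighted set-cover instance.
The greedy cost-per-new-task heuristic would pick Wren, Theo, Iman, and Sana for 30, but a cheaper cover exists.
Choose Wren, Sana, and Iman: together they cover HVAC, roofing, flooring, drywall, tiling — every task.
Total fee: 6 + 12 + 9 = 27.
No cover costs less than 27.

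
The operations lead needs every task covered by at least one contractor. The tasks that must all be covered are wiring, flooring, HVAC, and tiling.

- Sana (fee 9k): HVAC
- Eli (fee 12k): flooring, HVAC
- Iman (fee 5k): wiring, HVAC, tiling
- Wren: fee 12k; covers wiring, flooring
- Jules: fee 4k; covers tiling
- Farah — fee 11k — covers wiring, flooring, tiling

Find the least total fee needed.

Choose Iman and Farah: together they cover wiring, flooring, HVAC, tiling — every task.
Total fee: 5 + 11 = 16.

16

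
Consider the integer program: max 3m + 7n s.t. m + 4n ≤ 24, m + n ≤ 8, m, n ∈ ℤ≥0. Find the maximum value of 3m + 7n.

(m,n)=(3,5): 1·3+4·5=23≤24, 1·3+1·5=8≤8, objective 44.
(m,n)=(2,5): 1·2+4·5=22≤24, 1·2+1·5=7≤8, objective 41.
(m,n)=(4,4): 1·4+4·4=20≤24, 1·4+1·4=8≤8, objective 40.
The best lattice point is (3,5), giving 44.

44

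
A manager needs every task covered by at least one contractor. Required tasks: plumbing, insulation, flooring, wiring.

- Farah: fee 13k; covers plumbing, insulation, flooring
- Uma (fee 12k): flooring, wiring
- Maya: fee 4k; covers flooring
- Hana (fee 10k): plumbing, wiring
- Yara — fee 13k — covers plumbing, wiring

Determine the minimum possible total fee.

23

This is an integer covering problem.
Choose Farah and Hana: together they cover plumbing, insulation, flooring, wiring — every task.
Total fee: 13 + 10 = 23.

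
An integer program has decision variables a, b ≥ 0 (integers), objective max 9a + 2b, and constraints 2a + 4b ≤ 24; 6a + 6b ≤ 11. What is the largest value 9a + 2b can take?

Relaxing integrality, the LP optimum is 16.50 at (a,b) = (1.83, 0), which is not an integer point.
(a,b)=(1,0): 2·1+4·0=2≤24, 6·1+6·0=6≤11, objective 9.
(a,b)=(0,1): 2·0+4·1=4≤24, 6·0+6·1=6≤11, objective 2.
(a,b)=(0,0): 2·0+4·0=0≤24, 6·0+6·0=0≤11, objective 0.
The best lattice point is (1,0), giving 9.

9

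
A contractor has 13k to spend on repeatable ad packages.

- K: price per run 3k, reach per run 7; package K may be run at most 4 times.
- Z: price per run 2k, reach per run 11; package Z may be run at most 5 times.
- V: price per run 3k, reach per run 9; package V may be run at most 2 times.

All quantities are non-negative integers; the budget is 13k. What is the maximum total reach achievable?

Z has the best ratio (11/2); taking only Z gives at most 5×11 = 55 (stopped by the supply cap of 5).
Mixing does better — 5×Z and 1×V: price 13 ≤ 13, reach 5·11 + 1·9 = 64.

64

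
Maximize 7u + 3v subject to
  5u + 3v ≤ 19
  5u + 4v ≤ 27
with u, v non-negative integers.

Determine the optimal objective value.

24

Relaxing integrality, the LP optimum is 26.60 at (u,v) = (3.8, 0), which is not an integer point.
(u,v)=(3,1): 5·3+3·1=18≤19, 5·3+4·1=19≤27, objective 24.
(u,v)=(3,0): 5·3+3·0=15≤19, 5·3+4·0=15≤27, objective 21.
(u,v)=(2,2): 5·2+3·2=16≤19, 5·2+4·2=18≤27, objective 20.
(u,v)=(2,1): 5·2+3·1=13≤19, 5·2+4·1=14≤27, objective 17.
The best lattice point is (3,1), giving 24.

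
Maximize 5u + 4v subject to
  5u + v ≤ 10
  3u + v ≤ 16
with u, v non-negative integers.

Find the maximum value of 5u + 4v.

(u,v)=(0,10): 5·0+1·10=10≤10, 3·0+1·10=10≤16, objective 40.
(u,v)=(0,9): 5·0+1·9=9≤10, 3·0+1·9=9≤16, objective 36.
No feasible integer point exceeds 40.

40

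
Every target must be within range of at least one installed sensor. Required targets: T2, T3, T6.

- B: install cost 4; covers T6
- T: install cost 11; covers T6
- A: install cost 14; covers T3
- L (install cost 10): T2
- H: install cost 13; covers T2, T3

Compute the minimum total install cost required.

17

Choose B and H: together they cover T2, T3, T6 — every target.
Total install cost: 4 + 13 = 17.
No cover costs less than 17.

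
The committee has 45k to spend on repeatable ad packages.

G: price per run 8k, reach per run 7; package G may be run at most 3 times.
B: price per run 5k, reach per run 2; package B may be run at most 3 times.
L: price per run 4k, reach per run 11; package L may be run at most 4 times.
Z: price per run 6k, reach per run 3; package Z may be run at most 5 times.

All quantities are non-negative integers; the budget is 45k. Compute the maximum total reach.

67

This is a bounded integer knapsack.
L has the best ratio (11/4); taking only L gives at most 4×11 = 44 (stopped by the supply cap of 4).
Mixing does better — 3×G, 1×B, and 4×L: price 45 ≤ 45, reach 3·7 + 1·2 + 4·11 = 67.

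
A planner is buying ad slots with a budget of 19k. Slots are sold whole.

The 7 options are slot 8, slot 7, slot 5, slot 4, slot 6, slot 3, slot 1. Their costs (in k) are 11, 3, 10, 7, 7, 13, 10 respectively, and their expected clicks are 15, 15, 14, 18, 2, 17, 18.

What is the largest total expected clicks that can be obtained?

36

Allowing fractional choices, the relaxed optimum would be about 49.2, but ad slots are indivisible.
slot 4 + slot 1: cost 7 + 10 = 17 ≤ 19, expected clicks 18 + 18 = 36.
slot 7 + slot 4 + slot 6: cost 3 + 7 + 7 = 17 ≤ 19, expected clicks 15 + 18 + 2 = 35.
Best is slot 4 and slot 1 with total expected clicks 36.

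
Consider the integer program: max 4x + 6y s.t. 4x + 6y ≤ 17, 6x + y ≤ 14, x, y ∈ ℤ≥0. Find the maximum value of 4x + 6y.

16

The continuous relaxation peaks at (0, 2.83) with value 17.00; rounding to a feasible lattice point costs some objective.
(x,y)=(1,2): 4·1+6·2=16≤17, 6·1+1·2=8≤14, objective 16.
(x,y)=(2,1): 4·2+6·1=14≤17, 6·2+1·1=13≤14, objective 14.
No feasible integer point exceeds 16.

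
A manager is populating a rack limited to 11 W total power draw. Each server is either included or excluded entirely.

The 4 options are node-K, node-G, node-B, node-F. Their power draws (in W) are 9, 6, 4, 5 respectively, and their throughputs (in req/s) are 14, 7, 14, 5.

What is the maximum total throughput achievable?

21

node-B + node-F: power draw 4 + 5 = 9 ≤ 11, throughput 14 + 5 = 19.
node-G + node-B: power draw 6 + 4 = 10 ≤ 11, throughput 7 + 14 = 21.
Best is node-G and node-B with total throughput 21.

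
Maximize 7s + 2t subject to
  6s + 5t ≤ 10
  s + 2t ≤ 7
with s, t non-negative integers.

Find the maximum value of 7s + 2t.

The continuous relaxation peaks at (1.67, 0) with value 11.67; rounding to a feasible lattice point costs some objective.
(s,t)=(1,0): 6·1+5·0=6≤10, 1·1+2·0=1≤7, objective 7.
(s,t)=(0,1): 6·0+5·1=5≤10, 1·0+2·1=2≤7, objective 2.
(s,t)=(0,0): 6·0+5·0=0≤10, 1·0+2·0=0≤7, objective 0.
No feasible integer point exceeds 7.

7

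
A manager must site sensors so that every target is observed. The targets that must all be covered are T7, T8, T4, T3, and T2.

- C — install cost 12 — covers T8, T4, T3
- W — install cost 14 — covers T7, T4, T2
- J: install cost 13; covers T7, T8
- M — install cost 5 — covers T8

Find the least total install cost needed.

26

Choose C and W: together they cover T7, T8, T4, T3, T2 — every target.
Total install cost: 12 + 14 = 26.
No cover costs less than 26.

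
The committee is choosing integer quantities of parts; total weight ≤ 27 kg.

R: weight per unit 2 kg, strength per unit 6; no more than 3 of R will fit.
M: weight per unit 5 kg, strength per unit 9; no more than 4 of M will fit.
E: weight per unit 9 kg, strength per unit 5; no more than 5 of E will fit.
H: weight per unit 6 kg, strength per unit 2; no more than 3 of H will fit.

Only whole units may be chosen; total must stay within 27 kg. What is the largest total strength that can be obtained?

54

R has the best ratio (6/2); taking only R gives at most 3×6 = 18 (stopped by the supply cap of 3).
Mixing does better — 3×R and 4×M: weight 26 ≤ 27, strength 3·6 + 4·9 = 54.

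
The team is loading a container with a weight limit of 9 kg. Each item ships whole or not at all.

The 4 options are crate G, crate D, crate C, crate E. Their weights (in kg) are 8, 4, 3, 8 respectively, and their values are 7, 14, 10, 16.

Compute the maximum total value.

Allowing fractional choices, the relaxed optimum would be about 28.0, but items are indivisible.
crate E: weight 8 ≤ 9, value 16.
crate D + crate C: weight 4 + 3 = 7 ≤ 9, value 14 + 10 = 24.
crate D: weight 4 ≤ 9, value 14.
Best is crate D and crate C with total value 24.

24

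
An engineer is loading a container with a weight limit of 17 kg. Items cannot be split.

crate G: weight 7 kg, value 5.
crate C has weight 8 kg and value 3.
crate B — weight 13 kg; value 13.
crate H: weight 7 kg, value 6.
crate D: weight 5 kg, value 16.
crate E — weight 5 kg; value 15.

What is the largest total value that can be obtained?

37

This is a 0-1 knapsack instance.
Allowing fractional choices, the relaxed optimum would be about 38.0, but items are indivisible.
crate D + crate E: weight 5 + 5 = 10 ≤ 17, value 16 + 15 = 31.
crate H + crate D + crate E: weight 7 + 5 + 5 = 17 ≤ 17, value 6 + 16 + 15 = 37.
crate G + crate D + crate E: weight 7 + 5 + 5 = 17 ≤ 17, value 5 + 16 + 15 = 36.
Best is crate H, crate D, and crate E with total value 37.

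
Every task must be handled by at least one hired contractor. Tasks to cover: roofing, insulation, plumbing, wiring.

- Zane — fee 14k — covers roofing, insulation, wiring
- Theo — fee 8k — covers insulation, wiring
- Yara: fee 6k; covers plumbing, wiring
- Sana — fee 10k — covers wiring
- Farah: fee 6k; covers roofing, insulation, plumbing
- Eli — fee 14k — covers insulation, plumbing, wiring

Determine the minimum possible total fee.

Choose Yara and Farah: together they cover roofing, insulation, plumbing, wiring — every task.
Total fee: 6 + 6 = 12.
No cover costs less than 12.

12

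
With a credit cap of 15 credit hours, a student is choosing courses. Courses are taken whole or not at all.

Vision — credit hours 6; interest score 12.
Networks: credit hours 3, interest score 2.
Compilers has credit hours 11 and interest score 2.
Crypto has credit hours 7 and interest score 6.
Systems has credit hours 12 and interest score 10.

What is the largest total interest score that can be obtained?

18

Allowing fractional choices, the relaxed optimum would be about 19.7, but courses are indivisible.
Vision + Networks: credit hours 6 + 3 = 9 ≤ 15, interest score 12 + 2 = 14.
Vision + Crypto: credit hours 6 + 7 = 13 ≤ 15, interest score 12 + 6 = 18.
Vision: credit hours 6 ≤ 15, interest score 12.
Best is Vision and Crypto with total interest score 18.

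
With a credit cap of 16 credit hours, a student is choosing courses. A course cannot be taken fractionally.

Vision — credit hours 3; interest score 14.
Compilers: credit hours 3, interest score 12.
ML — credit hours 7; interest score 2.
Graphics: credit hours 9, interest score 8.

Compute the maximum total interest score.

Allowing fractional choices, the relaxed optimum would be about 34.3, but courses are indivisible.
Vision + Compilers + ML: credit hours 3 + 3 + 7 = 13 ≤ 16, interest score 14 + 12 + 2 = 28.
Vision + Compilers + Graphics: credit hours 3 + 3 + 9 = 15 ≤ 16, interest score 14 + 12 + 8 = 34.
Best is Vision, Compilers, and Graphics with total interest score 34.

34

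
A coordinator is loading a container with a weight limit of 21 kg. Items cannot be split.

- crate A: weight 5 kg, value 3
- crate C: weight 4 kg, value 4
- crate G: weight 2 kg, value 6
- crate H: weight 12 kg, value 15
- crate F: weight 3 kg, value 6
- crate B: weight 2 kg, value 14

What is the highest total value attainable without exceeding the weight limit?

41

This is a 0-1 knapsack instance.
Allowing fractional choices, the relaxed optimum would be about 43.0, but items are indivisible.
crate C + crate G + crate H + crate B: weight 4 + 2 + 12 + 2 = 20 ≤ 21, value 4 + 6 + 15 + 14 = 39.
crate G + crate H + crate F + crate B: weight 2 + 12 + 3 + 2 = 19 ≤ 21, value 6 + 15 + 6 + 14 = 41.
Best is crate G, crate H, crate F, and crate B with total value 41.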